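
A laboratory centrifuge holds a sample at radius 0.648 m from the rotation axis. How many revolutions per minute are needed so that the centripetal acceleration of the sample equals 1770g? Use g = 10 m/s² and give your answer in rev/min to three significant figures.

Require ω²r = 1770g, so ω = √(1770 × 10.0/0.648) = 165.3 rad/s.
In rev/min: ω × 60/(2π) = 165.3 × 60/(2π) = 1578 rev/min.

1580 rev/min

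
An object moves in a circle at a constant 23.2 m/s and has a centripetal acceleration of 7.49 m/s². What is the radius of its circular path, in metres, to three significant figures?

71.9 m

a_c = v²/r ⇒ r = v²/a_c = (23.2)²/7.49 = 538.2/7.49 = 71.86 m.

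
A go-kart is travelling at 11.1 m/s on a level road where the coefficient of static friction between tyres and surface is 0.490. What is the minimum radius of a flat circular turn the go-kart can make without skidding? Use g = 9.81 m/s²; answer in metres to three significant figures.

25.6 m

At the limit, μ_s m g = m v²/r, so r_min = v²/(μ_s g) = (11.1)²/(0.490 × 9.81) = 123.2/4.807 = 25.63 m.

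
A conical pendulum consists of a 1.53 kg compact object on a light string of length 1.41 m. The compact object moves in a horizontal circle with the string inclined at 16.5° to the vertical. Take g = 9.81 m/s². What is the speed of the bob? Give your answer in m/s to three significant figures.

1.08 m/s

The radius of the circle is r = L sinθ = 1.41 × sin 16.5° = 0.4005 m.
Horizontally T sinθ = mv²/r and vertically T cosθ = mg, so tanθ = v²/(rg).
v = √(r g tanθ) = √(0.4005 × 9.81 × 0.2962) = √1.164 = 1.079 m/s.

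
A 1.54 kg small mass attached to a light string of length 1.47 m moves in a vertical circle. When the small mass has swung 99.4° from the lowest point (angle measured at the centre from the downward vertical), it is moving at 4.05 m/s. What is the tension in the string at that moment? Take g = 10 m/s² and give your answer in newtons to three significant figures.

Take the radial direction toward the centre of the circle as positive. The component of the weight along the string toward the centre is −mg cos φ (φ measured from the bottom), so Newton's second law along the string gives T − mg cos φ = m v²/r.
cos 99.4° = -0.1633, so T = m(v²/r + g cos φ) = 1.54 × ((4.05)²/1.47 + 10.0 × -0.1633) = 1.54 × (11.16 + (-1.633)) = 1.54 × 9.525 = 14.67 N.

14.7 N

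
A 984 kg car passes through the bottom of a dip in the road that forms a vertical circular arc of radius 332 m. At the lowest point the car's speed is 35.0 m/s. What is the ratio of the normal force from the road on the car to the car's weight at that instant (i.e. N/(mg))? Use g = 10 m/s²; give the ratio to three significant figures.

At the bottom, N − mg = mv²/r, so N = m(v²/r + g) and N/(mg) = v²/(rg) + 1 = (35.0)²/(332 × 10.0) + 1 = 0.3690 + 1 = 1.369.

1.37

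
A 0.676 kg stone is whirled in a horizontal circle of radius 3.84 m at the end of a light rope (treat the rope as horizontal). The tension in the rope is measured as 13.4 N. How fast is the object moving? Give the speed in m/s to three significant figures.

8.72 m/s

T = m v²/r ⇒ v = √(T r / m) = √(13.4 × 3.84 / 0.676) = √76.12 = 8.725 m/s.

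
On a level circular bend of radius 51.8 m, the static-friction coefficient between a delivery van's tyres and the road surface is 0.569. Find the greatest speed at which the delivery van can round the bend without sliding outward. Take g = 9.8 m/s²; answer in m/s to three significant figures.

Friction provides the centripetal force on a flat curve. At maximum speed it is at its limiting value: μ_s m g = m v²/r.
Mass cancels: v_max = √(μ_s g r) = √(0.569 × 9.8 × 51.8) = √288.8 = 17.00 m/s.

17.0 m/s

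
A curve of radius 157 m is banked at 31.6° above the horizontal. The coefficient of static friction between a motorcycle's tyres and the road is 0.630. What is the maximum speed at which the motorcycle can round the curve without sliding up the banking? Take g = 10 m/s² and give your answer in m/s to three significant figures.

56.5 m/s

At the maximum speed, friction acts down the slope at its limiting value f = μN. Radially (horizontal, toward centre): N sinθ + μN cosθ = mv²/r. Vertically: N cosθ − μN sinθ = mg.
Dividing: v² = r g (sinθ + μcosθ)/(cosθ − μsinθ).
sinθ + μcosθ = 0.5240 + 0.630×0.8517 = 1.061; cosθ − μsinθ = 0.8517 − 0.630×0.5240 = 0.5216.
v² = 157 × 10.0 × 1.061/0.5216 = 3192 m²/s², so v = 56.50 m/s.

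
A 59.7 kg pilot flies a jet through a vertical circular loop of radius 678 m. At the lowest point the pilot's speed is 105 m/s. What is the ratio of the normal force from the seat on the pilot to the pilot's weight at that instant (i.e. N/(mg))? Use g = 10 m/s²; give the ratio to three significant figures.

At the bottom, N − mg = mv²/r, so N = m(v²/r + g) and N/(mg) = v²/(rg) + 1 = (105)²/(678 × 10.0) + 1 = 1.626 + 1 = 2.626.

2.63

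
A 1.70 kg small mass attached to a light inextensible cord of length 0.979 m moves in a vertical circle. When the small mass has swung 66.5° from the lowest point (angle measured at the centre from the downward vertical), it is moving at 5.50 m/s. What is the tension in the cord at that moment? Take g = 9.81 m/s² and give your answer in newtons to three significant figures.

59.2 N

Take the radial direction toward the centre of the circle as positive. The component of the weight along the string toward the centre is −mg cos φ (φ measured from the bottom), so Newton's second law along the string gives T − mg cos φ = m v²/r.
cos 66.5° = 0.3987, so T = m(v²/r + g cos φ) = 1.70 × ((5.50)²/0.979 + 9.81 × 0.3987) = 1.70 × (30.90 + (3.912)) = 1.70 × 34.81 = 59.18 N.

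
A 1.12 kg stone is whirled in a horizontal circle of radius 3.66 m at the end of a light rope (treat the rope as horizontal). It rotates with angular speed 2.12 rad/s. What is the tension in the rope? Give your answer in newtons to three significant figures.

v = ωr = 2.12 × 3.66 = 7.759 m/s.
The tension is the only horizontal force, so it supplies the full centripetal force: T = m v²/r = 1.12 × (7.759)²/3.66 = 1.12 × 60.21/3.66 = 18.42 N.

18.4 N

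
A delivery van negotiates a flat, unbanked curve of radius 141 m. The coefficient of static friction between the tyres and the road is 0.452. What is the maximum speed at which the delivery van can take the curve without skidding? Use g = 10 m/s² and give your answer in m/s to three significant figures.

The only inward force on a level bend is static friction, so at the limit f_s = μ_s N = μ_s m g = m v²/r.
Mass cancels: v_max = √(μ_s g r) = √(0.452 × 10.0 × 141) = √637.3 = 25.25 m/s.

25.2 m/s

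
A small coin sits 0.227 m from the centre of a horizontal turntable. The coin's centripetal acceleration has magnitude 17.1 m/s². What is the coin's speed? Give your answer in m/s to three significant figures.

a_c = v²/r ⇒ v = √(a_c · r) = √(17.1 × 0.227) = √3.882 = 1.970 m/s.

1.97 m/s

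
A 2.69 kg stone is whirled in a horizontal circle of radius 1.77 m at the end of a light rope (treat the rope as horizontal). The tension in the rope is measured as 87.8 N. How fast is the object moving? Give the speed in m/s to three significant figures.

7.60 m/s

T = m v²/r ⇒ v = √(T r / m) = √(87.8 × 1.77 / 2.69) = √57.77 = 7.601 m/s.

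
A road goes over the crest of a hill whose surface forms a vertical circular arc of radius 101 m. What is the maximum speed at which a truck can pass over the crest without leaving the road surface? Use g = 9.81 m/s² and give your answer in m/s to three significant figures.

At the crest the centre of the circle is below the truck, so the net downward (centripetal) force is mg − N = mv²/r.
The truck leaves the road when N → 0, giving v_max = √(g r) = √(9.81 × 101) = 31.48 m/s.

31.5 m/s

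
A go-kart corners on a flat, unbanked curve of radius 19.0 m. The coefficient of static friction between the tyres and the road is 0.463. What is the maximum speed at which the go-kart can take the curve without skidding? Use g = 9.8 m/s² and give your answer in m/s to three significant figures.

9.28 m/s

On a flat curve, static friction is the only horizontal force, so it must supply the full centripetal force: μ_s m g = m v²/r.
Mass cancels: v_max = √(μ_s g r) = √(0.463 × 9.8 × 19.0) = √86.21 = 9.285 m/s.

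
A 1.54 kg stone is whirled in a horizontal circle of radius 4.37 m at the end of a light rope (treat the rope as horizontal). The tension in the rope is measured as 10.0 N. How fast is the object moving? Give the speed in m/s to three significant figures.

5.33 m/s

T = m v²/r ⇒ v = √(T r / m) = √(10.0 × 4.37 / 1.54) = √28.38 = 5.327 m/s.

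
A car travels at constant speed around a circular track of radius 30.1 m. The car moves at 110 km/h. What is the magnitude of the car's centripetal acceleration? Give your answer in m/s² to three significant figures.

v = 110 km/h = 110/3.6 = 30.56 m/s.
a_c = v²/r = (30.56)²/30.1 = 933.6/30.1 = 31.02 m/s².

31.0 m/s²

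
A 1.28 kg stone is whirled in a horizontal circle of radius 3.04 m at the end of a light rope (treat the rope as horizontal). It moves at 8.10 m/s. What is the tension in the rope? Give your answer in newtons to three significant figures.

The tension is the only horizontal force, so it supplies the full centripetal force: T = m v²/r = 1.28 × (8.100)²/3.04 = 1.28 × 65.61/3.04 = 27.63 N.

27.6 N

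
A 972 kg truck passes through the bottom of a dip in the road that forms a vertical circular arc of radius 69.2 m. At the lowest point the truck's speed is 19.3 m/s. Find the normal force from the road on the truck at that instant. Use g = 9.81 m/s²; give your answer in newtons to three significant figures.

14800 N

At the lowest point, N points up (toward the centre) and the weight mg points down (away from the centre), so the net inward force is N − mg = mv²/r.
N = m(v²/r + g) = 972 × ((19.3)²/69.2 + 9.81) = 972 × (5.383 + 9.81) = 972 × 15.19 = 14770 N.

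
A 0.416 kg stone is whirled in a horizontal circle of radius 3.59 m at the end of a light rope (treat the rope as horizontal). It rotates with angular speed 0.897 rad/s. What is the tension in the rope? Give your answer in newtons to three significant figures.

v = ωr = 0.897 × 3.59 = 3.220 m/s.
The tension is the only horizontal force, so it supplies the full centripetal force: T = m v²/r = 0.416 × (3.220)²/3.59 = 0.416 × 10.37/3.59 = 1.202 N.

1.20 N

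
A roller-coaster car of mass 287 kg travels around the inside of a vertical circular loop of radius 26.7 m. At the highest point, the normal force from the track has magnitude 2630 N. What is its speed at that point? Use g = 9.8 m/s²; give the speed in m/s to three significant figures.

At the top, N + mg = mv²/r, so v = √(r(N/m + g)) = √(26.7 × (2630/287 + 9.8)) = √(26.7 × 18.96) = √506.3 = 22.50 m/s.

22.5 m/s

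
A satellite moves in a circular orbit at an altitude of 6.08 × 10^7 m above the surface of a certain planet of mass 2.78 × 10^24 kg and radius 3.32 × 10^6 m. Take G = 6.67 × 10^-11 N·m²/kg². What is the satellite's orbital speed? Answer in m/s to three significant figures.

Orbital radius r = R + h = 3.32 × 10^6 + 6.08 × 10^7 = 6.412 × 10^7 m.
Gravity supplies the centripetal force: G M m / r² = m v² / r, so v = √(GM/r).
v = √(6.67 × 10^-11 × 2.78 × 10^24 / 6.412 × 10^7) = √(2.892 × 10^6) = 1701 m/s.

1700 m/s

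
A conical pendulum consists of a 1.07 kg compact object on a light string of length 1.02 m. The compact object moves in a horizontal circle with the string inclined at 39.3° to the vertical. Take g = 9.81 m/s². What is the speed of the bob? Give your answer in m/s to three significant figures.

2.28 m/s

The radius of the circle is r = L sinθ = 1.02 × sin 39.3° = 0.6460 m.
Horizontally T sinθ = mv²/r and vertically T cosθ = mg, so tanθ = v²/(rg).
v = √(r g tanθ) = √(0.6460 × 9.81 × 0.8185) = √5.187 = 2.278 m/s.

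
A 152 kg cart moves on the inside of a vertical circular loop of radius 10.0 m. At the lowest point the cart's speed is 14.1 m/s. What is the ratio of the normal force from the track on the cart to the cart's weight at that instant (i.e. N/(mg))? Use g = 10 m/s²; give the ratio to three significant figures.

At the bottom, N − mg = mv²/r, so N = m(v²/r + g) and N/(mg) = v²/(rg) + 1 = (14.1)²/(10.0 × 10.0) + 1 = 1.988 + 1 = 2.988.

2.99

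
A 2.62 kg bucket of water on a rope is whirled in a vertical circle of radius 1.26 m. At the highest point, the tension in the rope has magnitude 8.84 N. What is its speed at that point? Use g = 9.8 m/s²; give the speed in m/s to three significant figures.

4.07 m/s

At the top, T + mg = mv²/r, so v = √(r(T/m + g)) = √(1.26 × (8.84/2.62 + 9.8)) = √(1.26 × 13.17) = √16.60 = 4.074 m/s.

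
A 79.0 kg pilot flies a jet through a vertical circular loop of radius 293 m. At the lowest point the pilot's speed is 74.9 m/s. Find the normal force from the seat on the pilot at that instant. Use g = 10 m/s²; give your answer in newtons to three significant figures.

At the lowest point, N points up (toward the centre) and the weight mg points down (away from the centre), so the net inward force is N − mg = mv²/r.
N = m(v²/r + g) = 79.0 × ((74.9)²/293 + 10.0) = 79.0 × (19.15 + 10.0) = 79.0 × 29.15 = 2303 N.

2300 N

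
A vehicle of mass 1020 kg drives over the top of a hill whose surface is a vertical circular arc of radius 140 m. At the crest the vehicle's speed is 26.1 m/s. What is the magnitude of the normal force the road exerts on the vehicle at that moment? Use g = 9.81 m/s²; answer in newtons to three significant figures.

At the crest the centripetal acceleration points downward (toward the centre of the arc), so mg − N = mv²/r.
N = m(g − v²/r) = 1020 × (9.81 − (26.1)²/140) = 1020 × (9.81 − 4.866) = 1020 × 4.944 = 5043 N.

5040 N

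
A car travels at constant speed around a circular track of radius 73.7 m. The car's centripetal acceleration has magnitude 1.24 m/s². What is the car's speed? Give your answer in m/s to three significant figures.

9.56 m/s

a_c = v²/r ⇒ v = √(a_c · r) = √(1.24 × 73.7) = √91.39 = 9.560 m/s.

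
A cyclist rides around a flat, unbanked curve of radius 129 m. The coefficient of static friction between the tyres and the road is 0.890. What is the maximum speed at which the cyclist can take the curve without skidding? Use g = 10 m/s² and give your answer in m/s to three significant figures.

On a flat curve, static friction is the only horizontal force, so it must supply the full centripetal force: μ_s m g = m v²/r.
Mass cancels: v_max = √(μ_s g r) = √(0.890 × 10.0 × 129) = √1148 = 33.88 m/s.

33.9 m/s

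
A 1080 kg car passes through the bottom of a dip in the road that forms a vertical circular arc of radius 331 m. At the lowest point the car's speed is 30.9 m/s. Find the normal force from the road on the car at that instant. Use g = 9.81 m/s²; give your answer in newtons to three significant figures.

At the lowest point, N points up (toward the centre) and the weight mg points down (away from the centre), so the net inward force is N − mg = mv²/r.
N = m(v²/r + g) = 1080 × ((30.9)²/331 + 9.81) = 1080 × (2.885 + 9.81) = 1080 × 12.69 = 13710 N.

13700 N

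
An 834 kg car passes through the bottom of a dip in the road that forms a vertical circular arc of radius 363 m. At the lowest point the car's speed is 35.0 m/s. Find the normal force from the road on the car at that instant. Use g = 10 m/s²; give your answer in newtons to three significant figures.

At the lowest point, N points up (toward the centre) and the weight mg points down (away from the centre), so the net inward force is N − mg = mv²/r.
N = m(v²/r + g) = 834 × ((35.0)²/363 + 10.0) = 834 × (3.375 + 10.0) = 834 × 13.37 = 11150 N.

11200 N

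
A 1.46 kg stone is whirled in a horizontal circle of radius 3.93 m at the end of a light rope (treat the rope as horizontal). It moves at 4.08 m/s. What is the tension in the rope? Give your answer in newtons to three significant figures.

The tension is the only horizontal force, so it supplies the full centripetal force: T = m v²/r = 1.46 × (4.080)²/3.93 = 1.46 × 16.65/3.93 = 6.184 N.

6.18 N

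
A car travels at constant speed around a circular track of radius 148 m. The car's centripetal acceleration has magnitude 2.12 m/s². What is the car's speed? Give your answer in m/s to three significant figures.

a_c = v²/r ⇒ v = √(a_c · r) = √(2.12 × 148) = √313.8 = 17.71 m/s.

17.7 m/s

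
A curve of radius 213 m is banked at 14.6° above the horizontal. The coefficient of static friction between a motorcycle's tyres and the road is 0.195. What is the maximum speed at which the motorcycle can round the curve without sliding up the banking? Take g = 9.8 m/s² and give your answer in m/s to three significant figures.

At the maximum speed, friction acts down the slope at its limiting value f = μN. Radially (horizontal, toward centre): N sinθ + μN cosθ = mv²/r. Vertically: N cosθ − μN sinθ = mg.
Dividing: v² = r g (sinθ + μcosθ)/(cosθ − μsinθ).
sinθ + μcosθ = 0.2521 + 0.195×0.9677 = 0.4408; cosθ − μsinθ = 0.9677 − 0.195×0.2521 = 0.9186.
v² = 213 × 9.8 × 0.4408/0.9186 = 1002 m²/s², so v = 31.65 m/s.

31.6 m/s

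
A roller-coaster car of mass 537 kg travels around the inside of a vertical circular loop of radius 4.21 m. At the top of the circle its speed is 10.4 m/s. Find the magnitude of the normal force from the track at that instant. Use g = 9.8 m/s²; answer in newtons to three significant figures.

8530 N

At the top, both N and the weight mg point inward (toward the centre), so N + mg = mv²/r.
N = m(v²/r − g) = 537 × ((10.4)²/4.21 − 9.8) = 537 × (25.69 − 9.8) = 537 × 15.89 = 8534 N.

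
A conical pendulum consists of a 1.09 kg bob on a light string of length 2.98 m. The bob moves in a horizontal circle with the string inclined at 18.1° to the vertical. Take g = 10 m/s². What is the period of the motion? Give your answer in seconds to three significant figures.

3.34 s

r = L sinθ = 0.9258 m. From T sinθ = mω²r and T cosθ = mg: tanθ = ω²r/g, so ω² = g tanθ / r = g/(L cosθ).
ω = √(g/(L cosθ)) = √(10.0/(2.98 × 0.9505)) = √3.530 = 1.879 rad/s.
Period = 2π/ω = 3.344 s.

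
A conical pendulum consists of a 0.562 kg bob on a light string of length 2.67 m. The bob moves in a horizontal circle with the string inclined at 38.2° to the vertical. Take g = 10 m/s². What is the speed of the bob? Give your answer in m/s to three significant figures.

The radius of the circle is r = L sinθ = 2.67 × sin 38.2° = 1.651 m.
Horizontally T sinθ = mv²/r and vertically T cosθ = mg, so tanθ = v²/(rg).
v = √(r g tanθ) = √(1.651 × 10.0 × 0.7869) = √12.99 = 3.605 m/s.

3.60 m/s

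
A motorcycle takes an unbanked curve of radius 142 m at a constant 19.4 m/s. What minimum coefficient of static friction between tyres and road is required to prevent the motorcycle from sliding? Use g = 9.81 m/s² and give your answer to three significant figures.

0.270

Friction provides the centripetal force: μ_s m g = m v²/r, so μ_s = v²/(g r) = (19.40)²/(9.81 × 142) = 376.4/1393 = 0.2702.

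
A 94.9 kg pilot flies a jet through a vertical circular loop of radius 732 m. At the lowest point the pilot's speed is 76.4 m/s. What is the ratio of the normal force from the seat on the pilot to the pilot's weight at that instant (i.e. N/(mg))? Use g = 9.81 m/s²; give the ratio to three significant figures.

At the bottom, N − mg = mv²/r, so N = m(v²/r + g) and N/(mg) = v²/(rg) + 1 = (76.4)²/(732 × 9.81) + 1 = 0.8128 + 1 = 1.813.

1.81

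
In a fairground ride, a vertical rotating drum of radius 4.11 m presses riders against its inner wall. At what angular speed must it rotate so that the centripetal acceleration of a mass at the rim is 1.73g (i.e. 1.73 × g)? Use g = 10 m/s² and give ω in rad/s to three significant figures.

Centripetal acceleration a_c = ω²r. Setting ω²r = 1.73g:
ω = √(1.73g / r) = √(1.73 × 10.0 / 4.11) = √4.209 = 2.052 rad/s.

2.05 rad/s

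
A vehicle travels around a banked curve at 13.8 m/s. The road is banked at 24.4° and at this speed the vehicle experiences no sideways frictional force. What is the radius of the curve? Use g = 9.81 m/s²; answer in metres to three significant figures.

42.8 m

Frictionless banking: tanθ = v²/(rg), so r = v²/(g tanθ).
r = (13.8)²/(9.81 × tan 24.4°) = 190.4/(9.81 × 0.4536) = 190.4/4.450 = 42.80 m.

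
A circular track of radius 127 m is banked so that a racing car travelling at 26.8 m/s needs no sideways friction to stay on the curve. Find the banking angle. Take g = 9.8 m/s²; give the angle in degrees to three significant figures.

30.0°

With no friction, the horizontal component of the normal force provides the centripetal force: N sinθ = mv²/r, while N cosθ = mg vertically.
Dividing: tanθ = v²/(r g) = (26.8)²/(127 × 9.8) = 718.2/1245 = 0.5771.
θ = arctan(0.5771) = 29.99°.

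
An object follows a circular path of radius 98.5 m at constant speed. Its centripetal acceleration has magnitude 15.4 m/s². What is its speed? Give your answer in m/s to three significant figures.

a_c = v²/r ⇒ v = √(a_c · r) = √(15.4 × 98.5) = √1517 = 38.95 m/s.

38.9 m/s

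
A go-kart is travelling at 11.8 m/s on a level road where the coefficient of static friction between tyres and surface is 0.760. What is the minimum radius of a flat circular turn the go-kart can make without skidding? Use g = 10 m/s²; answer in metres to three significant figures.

At the limit, μ_s m g = m v²/r, so r_min = v²/(μ_s g) = (11.8)²/(0.760 × 10.0) = 139.2/7.600 = 18.32 m.

18.3 m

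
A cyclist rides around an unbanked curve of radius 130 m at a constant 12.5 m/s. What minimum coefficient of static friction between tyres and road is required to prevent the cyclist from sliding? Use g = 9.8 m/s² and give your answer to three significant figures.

0.123

Friction provides the centripetal force: μ_s m g = m v²/r, so μ_s = v²/(g r) = (12.50)²/(9.8 × 130) = 156.2/1274 = 0.1226.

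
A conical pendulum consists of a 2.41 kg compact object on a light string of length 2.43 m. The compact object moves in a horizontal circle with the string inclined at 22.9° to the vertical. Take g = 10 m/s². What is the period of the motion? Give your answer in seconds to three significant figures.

2.97 s

r = L sinθ = 0.9456 m. From T sinθ = mω²r and T cosθ = mg: tanθ = ω²r/g, so ω² = g tanθ / r = g/(L cosθ).
ω = √(g/(L cosθ)) = √(10.0/(2.43 × 0.9212)) = √4.467 = 2.114 rad/s.
Period = 2π/ω = 2.973 s.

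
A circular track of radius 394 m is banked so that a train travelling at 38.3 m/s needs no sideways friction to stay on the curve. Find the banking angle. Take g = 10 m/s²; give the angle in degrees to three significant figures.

With no friction, the horizontal component of the normal force provides the centripetal force: N sinθ = mv²/r, while N cosθ = mg vertically.
Dividing: tanθ = v²/(r g) = (38.3)²/(394 × 10.0) = 1467/3940 = 0.3723.
θ = arctan(0.3723) = 20.42°.

20.4°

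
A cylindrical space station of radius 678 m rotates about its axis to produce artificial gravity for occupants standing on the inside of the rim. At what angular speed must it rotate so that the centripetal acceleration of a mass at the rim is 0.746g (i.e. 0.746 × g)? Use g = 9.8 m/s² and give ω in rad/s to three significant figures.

0.104 rad/s

Centripetal acceleration a_c = ω²r. Setting ω²r = 0.746g:
ω = √(0.746g / r) = √(0.746 × 9.8 / 678) = √0.01078 = 0.1038 rad/s.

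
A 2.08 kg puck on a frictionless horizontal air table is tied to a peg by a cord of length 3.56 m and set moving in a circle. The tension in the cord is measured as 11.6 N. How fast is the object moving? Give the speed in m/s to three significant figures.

4.46 m/s

T = m v²/r ⇒ v = √(T r / m) = √(11.6 × 3.56 / 2.08) = √19.85 = 4.456 m/s.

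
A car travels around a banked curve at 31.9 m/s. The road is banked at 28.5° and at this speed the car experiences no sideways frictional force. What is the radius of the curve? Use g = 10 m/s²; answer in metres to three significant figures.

187 m

Frictionless banking: tanθ = v²/(rg), so r = v²/(g tanθ).
r = (31.9)²/(10.0 × tan 28.5°) = 1018/(10.0 × 0.5430) = 1018/5.430 = 187.4 m.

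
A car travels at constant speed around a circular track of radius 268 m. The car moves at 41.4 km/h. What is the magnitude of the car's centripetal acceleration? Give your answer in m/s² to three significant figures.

0.493 m/s²

v = 41.4 km/h = 41.4/3.6 = 11.50 m/s.
a_c = v²/r = (11.50)²/268 = 132.2/268 = 0.4935 m/s².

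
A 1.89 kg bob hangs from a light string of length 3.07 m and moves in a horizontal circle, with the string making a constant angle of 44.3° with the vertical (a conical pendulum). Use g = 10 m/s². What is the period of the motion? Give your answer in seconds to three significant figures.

r = L sinθ = 2.144 m. From T sinθ = mω²r and T cosθ = mg: tanθ = ω²r/g, so ω² = g tanθ / r = g/(L cosθ).
ω = √(g/(L cosθ)) = √(10.0/(3.07 × 0.7157)) = √4.551 = 2.133 rad/s.
Period = 2π/ω = 2.945 s.

2.95 s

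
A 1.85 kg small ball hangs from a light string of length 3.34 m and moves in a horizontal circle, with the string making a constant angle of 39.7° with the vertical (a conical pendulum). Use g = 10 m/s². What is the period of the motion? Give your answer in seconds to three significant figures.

r = L sinθ = 2.133 m. From T sinθ = mω²r and T cosθ = mg: tanθ = ω²r/g, so ω² = g tanθ / r = g/(L cosθ).
ω = √(g/(L cosθ)) = √(10.0/(3.34 × 0.7694)) = √3.891 = 1.973 rad/s.
Period = 2π/ω = 3.185 s.

3.19 s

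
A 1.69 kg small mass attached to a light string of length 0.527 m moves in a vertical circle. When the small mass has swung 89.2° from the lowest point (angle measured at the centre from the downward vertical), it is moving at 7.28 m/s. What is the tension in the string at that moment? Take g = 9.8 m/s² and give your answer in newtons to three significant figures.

170 N

Take the radial direction toward the centre of the circle as positive. The component of the weight along the string toward the centre is −mg cos φ (φ measured from the bottom), so Newton's second law along the string gives T − mg cos φ = m v²/r.
cos 89.2° = 0.01396, so T = m(v²/r + g cos φ) = 1.69 × ((7.28)²/0.527 + 9.8 × 0.01396) = 1.69 × (100.6 + (0.1368)) = 1.69 × 100.7 = 170.2 N.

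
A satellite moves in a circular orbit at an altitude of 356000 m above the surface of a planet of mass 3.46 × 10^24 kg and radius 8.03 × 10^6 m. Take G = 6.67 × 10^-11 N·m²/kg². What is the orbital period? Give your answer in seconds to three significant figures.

r = R + h = 8.03 × 10^6 + 356000 = 8.386 × 10^6 m. Gravity provides the centripetal force: G M m / r² = m v² / r ⇒ v = √(GM/r) = 5246 m/s.
T = 2πr/v = 2π × 8.386 × 10^6 / 5246 = 10040 s.

10000 s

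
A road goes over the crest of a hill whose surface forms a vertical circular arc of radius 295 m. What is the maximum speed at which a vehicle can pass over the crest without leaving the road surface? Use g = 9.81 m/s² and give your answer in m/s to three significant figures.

53.8 m/s

At the crest the centre of the circle is below the vehicle, so the net downward (centripetal) force is mg − N = mv²/r.
The vehicle leaves the road when N → 0, giving v_max = √(g r) = √(9.81 × 295) = 53.80 m/s.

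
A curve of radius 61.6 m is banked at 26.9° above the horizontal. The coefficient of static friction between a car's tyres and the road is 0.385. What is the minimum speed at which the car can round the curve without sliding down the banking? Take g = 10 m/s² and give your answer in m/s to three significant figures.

7.94 m/s

At the minimum speed, friction acts up the slope at its limiting value f = μN. Radially (horizontal, toward centre): N sinθ − μN cosθ = mv²/r. Vertically: N cosθ + μN sinθ = mg.
Dividing: v² = r g (sinθ − μcosθ)/(cosθ + μsinθ).
sinθ − μcosθ = 0.4524 − 0.385×0.8918 = 0.1091; cosθ + μsinθ = 0.8918 + 0.385×0.4524 = 1.066.
v² = 61.6 × 10.0 × 0.1091/1.066 = 63.04 m²/s², so v = 7.940 m/s.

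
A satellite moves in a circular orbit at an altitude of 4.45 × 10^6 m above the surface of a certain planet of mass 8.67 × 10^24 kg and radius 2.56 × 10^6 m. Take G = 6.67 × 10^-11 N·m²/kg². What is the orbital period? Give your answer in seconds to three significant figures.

4850 s

r = R + h = 2.56 × 10^6 + 4.45 × 10^6 = 7.010 × 10^6 m. Gravity provides the centripetal force: G M m / r² = m v² / r ⇒ v = √(GM/r) = 9083 m/s.
T = 2πr/v = 2π × 7.010 × 10^6 / 9083 = 4849 s.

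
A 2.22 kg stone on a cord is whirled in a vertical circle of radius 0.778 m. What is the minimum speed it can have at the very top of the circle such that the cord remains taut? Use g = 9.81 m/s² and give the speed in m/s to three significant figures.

At the highest point the centre is directly below, so both the weight and T act inward: T + mg = mv²/r.
At minimum speed T → 0, so mg = mv_min²/r ⇒ v_min = √(g r) = √(9.81 × 0.778) = 2.763 m/s.

2.76 m/s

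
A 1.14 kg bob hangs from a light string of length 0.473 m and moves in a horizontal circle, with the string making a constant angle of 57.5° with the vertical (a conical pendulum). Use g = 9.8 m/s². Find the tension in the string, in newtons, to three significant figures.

Vertically the bob has no acceleration, so T cosθ = mg.
T = mg/cosθ = 1.14 × 9.8 / cos 57.5° = 11.17/0.5373 = 20.79 N.

20.8 N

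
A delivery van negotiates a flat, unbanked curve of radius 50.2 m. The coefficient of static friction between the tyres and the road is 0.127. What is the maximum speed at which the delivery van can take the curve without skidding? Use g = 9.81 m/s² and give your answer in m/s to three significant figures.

The only inward force on a level bend is static friction, so at the limit f_s = μ_s N = μ_s m g = m v²/r.
Mass cancels: v_max = √(μ_s g r) = √(0.127 × 9.81 × 50.2) = √62.54 = 7.908 m/s.

7.91 m/s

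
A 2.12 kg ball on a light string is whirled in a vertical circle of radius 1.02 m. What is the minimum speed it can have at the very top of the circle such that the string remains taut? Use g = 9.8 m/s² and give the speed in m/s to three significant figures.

At the highest point the centre is directly below, so both the weight and T act inward: T + mg = mv²/r.
At minimum speed T → 0, so mg = mv_min²/r ⇒ v_min = √(g r) = √(9.8 × 1.02) = 3.162 m/s.

3.16 m/s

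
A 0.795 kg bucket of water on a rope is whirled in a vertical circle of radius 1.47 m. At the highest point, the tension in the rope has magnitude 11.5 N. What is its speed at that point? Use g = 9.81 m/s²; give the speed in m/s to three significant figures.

At the top, T + mg = mv²/r, so v = √(r(T/m + g)) = √(1.47 × (11.5/0.795 + 9.81)) = √(1.47 × 24.28) = √35.68 = 5.974 m/s.

5.97 m/s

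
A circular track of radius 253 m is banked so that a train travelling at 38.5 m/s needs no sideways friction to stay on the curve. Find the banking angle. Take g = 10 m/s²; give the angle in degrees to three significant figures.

30.4°

With no friction, the horizontal component of the normal force provides the centripetal force: N sinθ = mv²/r, while N cosθ = mg vertically.
Dividing: tanθ = v²/(r g) = (38.5)²/(253 × 10.0) = 1482/2530 = 0.5859.
θ = arctan(0.5859) = 30.36°.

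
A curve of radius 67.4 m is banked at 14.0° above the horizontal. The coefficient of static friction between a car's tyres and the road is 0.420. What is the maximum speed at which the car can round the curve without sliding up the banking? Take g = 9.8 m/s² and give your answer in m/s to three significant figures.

22.2 m/s

At the maximum speed, friction acts down the slope at its limiting value f = μN. Radially (horizontal, toward centre): N sinθ + μN cosθ = mv²/r. Vertically: N cosθ − μN sinθ = mg.
Dividing: v² = r g (sinθ + μcosθ)/(cosθ − μsinθ).
sinθ + μcosθ = 0.2419 + 0.420×0.9703 = 0.6494; cosθ − μsinθ = 0.9703 − 0.420×0.2419 = 0.8687.
v² = 67.4 × 9.8 × 0.6494/0.8687 = 493.8 m²/s², so v = 22.22 m/s.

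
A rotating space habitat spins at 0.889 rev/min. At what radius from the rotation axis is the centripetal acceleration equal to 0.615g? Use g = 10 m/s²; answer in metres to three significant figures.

ω = 0.889 rev/min × 2π/60 = 0.09310 rad/s.
a_c = ω²r = 0.615g ⇒ r = 0.615 × 10.0 / (0.09310)² = 6.150/0.008667 = 709.6 m.

710 m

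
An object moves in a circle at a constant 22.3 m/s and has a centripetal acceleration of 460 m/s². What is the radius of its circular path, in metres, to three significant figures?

1.08 m

a_c = v²/r ⇒ r = v²/a_c = (22.3)²/460 = 497.3/460 = 1.081 m.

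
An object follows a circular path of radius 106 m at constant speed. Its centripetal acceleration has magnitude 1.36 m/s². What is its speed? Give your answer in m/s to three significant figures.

12.0 m/s

a_c = v²/r ⇒ v = √(a_c · r) = √(1.36 × 106) = √144.2 = 12.01 m/s.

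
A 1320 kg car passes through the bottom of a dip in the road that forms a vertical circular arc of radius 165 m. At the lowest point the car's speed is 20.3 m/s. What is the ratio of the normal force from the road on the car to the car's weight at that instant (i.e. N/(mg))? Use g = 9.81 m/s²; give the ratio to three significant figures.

At the bottom, N − mg = mv²/r, so N = m(v²/r + g) and N/(mg) = v²/(rg) + 1 = (20.3)²/(165 × 9.81) + 1 = 0.2546 + 1 = 1.255.

1.25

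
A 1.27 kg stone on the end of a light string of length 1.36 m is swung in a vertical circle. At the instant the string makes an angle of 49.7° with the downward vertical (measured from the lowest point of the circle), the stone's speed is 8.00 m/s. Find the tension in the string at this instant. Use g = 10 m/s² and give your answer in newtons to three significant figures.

68.0 N

Take the radial direction toward the centre of the circle as positive. The component of the weight along the string toward the centre is −mg cos φ (φ measured from the bottom), so Newton's second law along the string gives T − mg cos φ = m v²/r.
cos 49.7° = 0.6468, so T = m(v²/r + g cos φ) = 1.27 × ((8.00)²/1.36 + 10.0 × 0.6468) = 1.27 × (47.06 + (6.468)) = 1.27 × 53.53 = 67.98 N.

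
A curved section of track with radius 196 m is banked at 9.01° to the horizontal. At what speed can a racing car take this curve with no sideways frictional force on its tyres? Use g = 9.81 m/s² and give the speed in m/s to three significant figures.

On a frictionless banked curve, N sinθ = mv²/r and N cosθ = mg, so tanθ = v²/(rg).
v = √(r g tanθ) = √(196 × 9.81 × tan 9.01°) = √(196 × 9.81 × 0.1586) = √304.9 = 17.46 m/s.

17.5 m/s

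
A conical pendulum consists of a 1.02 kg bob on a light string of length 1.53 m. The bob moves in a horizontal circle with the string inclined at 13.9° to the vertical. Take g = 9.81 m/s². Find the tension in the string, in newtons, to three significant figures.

Vertically the bob has no acceleration, so T cosθ = mg.
T = mg/cosθ = 1.02 × 9.81 / cos 13.9° = 10.01/0.9707 = 10.31 N.

10.3 N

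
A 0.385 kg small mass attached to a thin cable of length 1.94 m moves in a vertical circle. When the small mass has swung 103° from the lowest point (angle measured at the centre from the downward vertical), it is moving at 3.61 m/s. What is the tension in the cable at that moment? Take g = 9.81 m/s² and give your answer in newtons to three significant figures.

1.74 N

Take the radial direction toward the centre of the circle as positive. The component of the weight along the string toward the centre is −mg cos φ (φ measured from the bottom), so Newton's second law along the string gives T − mg cos φ = m v²/r.
cos 103° = -0.2250, so T = m(v²/r + g cos φ) = 0.385 × ((3.61)²/1.94 + 9.81 × -0.2250) = 0.385 × (6.718 + (-2.207)) = 0.385 × 4.511 = 1.737 N.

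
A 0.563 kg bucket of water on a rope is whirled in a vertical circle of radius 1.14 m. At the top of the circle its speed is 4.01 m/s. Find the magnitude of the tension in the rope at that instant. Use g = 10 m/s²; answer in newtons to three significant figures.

At the top, both T and the weight mg point inward (toward the centre), so T + mg = mv²/r.
T = m(v²/r − g) = 0.563 × ((4.01)²/1.14 − 10.0) = 0.563 × (14.11 − 10.0) = 0.563 × 4.105 = 2.311 N.

2.31 N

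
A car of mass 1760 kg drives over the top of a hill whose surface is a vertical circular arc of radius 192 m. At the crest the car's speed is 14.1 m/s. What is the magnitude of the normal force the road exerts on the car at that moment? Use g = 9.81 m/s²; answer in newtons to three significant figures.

15400 N

At the crest the centripetal acceleration points downward (toward the centre of the arc), so mg − N = mv²/r.
N = m(g − v²/r) = 1760 × (9.81 − (14.1)²/192) = 1760 × (9.81 − 1.035) = 1760 × 8.775 = 15440 N.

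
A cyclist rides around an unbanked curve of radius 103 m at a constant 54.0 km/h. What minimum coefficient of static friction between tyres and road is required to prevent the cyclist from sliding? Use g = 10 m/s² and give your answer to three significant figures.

v = 54.0/3.6 = 15.00 m/s.
Friction provides the centripetal force: μ_s m g = m v²/r, so μ_s = v²/(g r) = (15.00)²/(10.0 × 103) = 225.0/1030 = 0.2184.

0.218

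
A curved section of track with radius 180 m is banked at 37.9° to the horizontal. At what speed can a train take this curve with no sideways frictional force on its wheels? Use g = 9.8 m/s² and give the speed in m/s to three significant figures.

On a frictionless banked curve, N sinθ = mv²/r and N cosθ = mg, so tanθ = v²/(rg).
v = √(r g tanθ) = √(180 × 9.8 × tan 37.9°) = √(180 × 9.8 × 0.7785) = √1373 = 37.06 m/s.

37.1 m/s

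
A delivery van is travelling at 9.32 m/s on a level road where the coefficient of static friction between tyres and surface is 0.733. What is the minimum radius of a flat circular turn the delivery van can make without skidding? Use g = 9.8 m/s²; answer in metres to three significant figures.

12.1 m

At the limit, μ_s m g = m v²/r, so r_min = v²/(μ_s g) = (9.32)²/(0.733 × 9.8) = 86.86/7.183 = 12.09 m.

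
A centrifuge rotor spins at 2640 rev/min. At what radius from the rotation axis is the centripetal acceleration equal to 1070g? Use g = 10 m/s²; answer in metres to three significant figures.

0.140 m

ω = 2640 rev/min × 2π/60 = 276.5 rad/s.
a_c = ω²r = 1070g ⇒ r = 1070 × 10.0 / (276.5)² = 10700/76430 = 0.1400 m.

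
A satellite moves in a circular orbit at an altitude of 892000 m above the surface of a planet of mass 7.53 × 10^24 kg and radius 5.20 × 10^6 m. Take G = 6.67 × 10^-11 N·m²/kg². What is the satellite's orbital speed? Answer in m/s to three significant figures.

9080 m/s

Orbital radius r = R + h = 5.20 × 10^6 + 892000 = 6.092 × 10^6 m.
Gravity supplies the centripetal force: G M m / r² = m v² / r, so v = √(GM/r).
v = √(6.67 × 10^-11 × 7.53 × 10^24 / 6.092 × 10^6) = √(8.244 × 10^7) = 9080 m/s.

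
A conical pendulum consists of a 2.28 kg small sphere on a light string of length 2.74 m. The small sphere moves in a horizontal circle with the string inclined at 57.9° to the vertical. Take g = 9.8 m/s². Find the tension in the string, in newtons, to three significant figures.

Vertically the bob has no acceleration, so T cosθ = mg.
T = mg/cosθ = 2.28 × 9.8 / cos 57.9° = 22.34/0.5314 = 42.05 N.

42.0 N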